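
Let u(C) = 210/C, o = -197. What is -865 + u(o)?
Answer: -170615/197 ≈ -866.07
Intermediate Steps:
-865 + u(o) = -865 + 210/(-197) = -865 + 210*(-1/197) = -865 - 210/197 = -170615/197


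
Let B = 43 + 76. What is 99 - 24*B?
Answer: -2757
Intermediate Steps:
B = 119
99 - 24*B = 99 - 24*119 = 99 - 2856 = -2757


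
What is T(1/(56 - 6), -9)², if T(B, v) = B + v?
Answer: 201601/2500 ≈ 80.640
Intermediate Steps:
T(1/(56 - 6), -9)² = (1/(56 - 6) - 9)² = (1/50 - 9)² = (-449/50)² = 201601/2500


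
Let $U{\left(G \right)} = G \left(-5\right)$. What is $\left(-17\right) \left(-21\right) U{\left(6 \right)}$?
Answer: $-10710$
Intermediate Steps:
$U{\left(G \right)} = - 5 G$
$\left(-17\right) \left(-21\right) U{\left(6 \right)} = \left(-17\right) \left(-21\right) \left(\left(-5\right) 6\right) = 357 \left(-30\right) = -10710$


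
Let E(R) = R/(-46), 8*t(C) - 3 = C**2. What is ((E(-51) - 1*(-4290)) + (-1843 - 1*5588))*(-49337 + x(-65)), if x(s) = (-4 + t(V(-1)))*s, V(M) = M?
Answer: 14186261265/92 ≈ 1.5420e+8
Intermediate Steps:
t(C) = 3/8 + C**2/8
E(R) = -R/46 (E(R) = R*(-1/46) = -R/46)
x(s) = -7*s/2 (x(s) = (-4 + (3/8 + (1/8)*(-1)**2))*s = (-4 + (3/8 + (1/8)*1))*s = (-4 + (3/8 + 1/8))*s = (-4 + 1/2)*s = -7*s/2)
((E(-51) - 1*(-4290)) + (-1843 - 1*5588))*(-49337 + x(-65)) = ((-1/46*(-51) - 1*(-4290)) + (-1843 - 1*5588))*(-49337 - 7/2*(-65)) = ((51/46 + 4290) + (-1843 - 5588))*(-49337 + 455/2) = (197391/46 - 7431)*(-98219/2) = -144435/46*(-98219/2) = 14186261265/92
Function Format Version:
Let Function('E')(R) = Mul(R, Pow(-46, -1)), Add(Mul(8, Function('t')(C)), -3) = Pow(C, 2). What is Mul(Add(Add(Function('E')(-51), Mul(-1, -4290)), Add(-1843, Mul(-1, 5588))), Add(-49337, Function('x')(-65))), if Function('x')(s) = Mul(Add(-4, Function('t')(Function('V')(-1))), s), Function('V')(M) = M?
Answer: Rational(14186261265, 92) ≈ 1.5420e+8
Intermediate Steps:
Function('t')(C) = Add(Rational(3, 8), Mul(Rational(1, 8), Pow(C, 2)))
Function('E')(R) = Mul(Rational(-1, 46), R) (Function('E')(R) = Mul(R, Rational(-1, 46)) = Mul(Rational(-1, 46), R))
Function('x')(s) = Mul(Rational(-7, 2), s) (Function('x')(s) = Mul(Add(-4, Add(Rational(3, 8), Mul(Rational(1, 8), Pow(-1, 2)))), s) = Mul(Add(-4, Add(Rational(3, 8), Mul(Rational(1, 8), 1))), s) = Mul(Add(-4, Add(Rational(3, 8), Rational(1, 8))), s) = Mul(Add(-4, Rational(1, 2)), s) = Mul(Rational(-7, 2), s))
Mul(Add(Add(Function('E')(-51), Mul(-1, -4290)), Add(-1843, Mul(-1, 5588))), Add(-49337, Function('x')(-65))) = Mul(Add(Add(Mul(Rational(-1, 46), -51), Mul(-1, -4290)), Add(-1843, Mul(-1, 5588))), Add(-49337, Mul(Rational(-7, 2), -65))) = Mul(Add(Add(Rational(51, 46), 4290), Add(-1843, -5588)), Add(-49337, Rational(455, 2))) = Mul(Add(Rational(197391, 46), -7431), Rational(-98219, 2)) = Mul(Rational(-144435, 46), Rational(-98219, 2)) = Rational(14186261265, 92)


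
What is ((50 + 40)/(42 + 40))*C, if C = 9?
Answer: 405/41 ≈ 9.8781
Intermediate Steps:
((50 + 40)/(42 + 40))*C = ((50 + 40)/(42 + 40))*9 = (90/82)*9 = (90*(1/82))*9 = (45/41)*9 = 405/41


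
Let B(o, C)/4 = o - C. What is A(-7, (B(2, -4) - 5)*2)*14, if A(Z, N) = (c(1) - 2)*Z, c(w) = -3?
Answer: 490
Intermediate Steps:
B(o, C) = -4*C + 4*o (B(o, C) = 4*(o - C) = -4*C + 4*o)
A(Z, N) = -5*Z (A(Z, N) = (-3 - 2)*Z = -5*Z)
A(-7, (B(2, -4) - 5)*2)*14 = -5*(-7)*14 = 35*14 = 490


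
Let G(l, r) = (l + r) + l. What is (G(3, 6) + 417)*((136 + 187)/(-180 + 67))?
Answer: -138567/113 ≈ -1226.3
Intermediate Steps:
G(l, r) = r + 2*l
(G(3, 6) + 417)*((136 + 187)/(-180 + 67)) = ((6 + 2*3) + 417)*((136 + 187)/(-180 + 67)) = ((6 + 6) + 417)*(323/(-113)) = (12 + 417)*(323*(-1/113)) = 429*(-323/113) = -138567/113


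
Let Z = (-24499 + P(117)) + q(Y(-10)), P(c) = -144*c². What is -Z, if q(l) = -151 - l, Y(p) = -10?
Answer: 1995856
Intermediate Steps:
Z = -1995856 (Z = (-24499 - 144*117²) + (-151 - 1*(-10)) = (-24499 - 144*13689) + (-151 + 10) = (-24499 - 1971216) - 141 = -1995715 - 141 = -1995856)
-Z = -1*(-1995856) = 1995856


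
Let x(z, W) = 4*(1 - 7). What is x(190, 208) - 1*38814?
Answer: -38838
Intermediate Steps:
x(z, W) = -24 (x(z, W) = 4*(-6) = -24)
x(190, 208) - 1*38814 = -24 - 1*38814 = -24 - 38814 = -38838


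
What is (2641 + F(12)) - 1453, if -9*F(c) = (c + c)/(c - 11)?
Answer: 3556/3 ≈ 1185.3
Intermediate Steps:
F(c) = -2*c/(9*(-11 + c)) (F(c) = -(c + c)/(9*(c - 11)) = -2*c/(9*(-11 + c)))
(2641 + F(12)) - 1453 = (2641 - 2*12/(-99 + 9*12)) - 1453 = (2641 - 2*12/(-99 + 108)) - 1453 = (2641 - 2*12/9) - 1453 = (2641 - 2*12*1/9) - 1453 = (2641 - 8/3) - 1453 = 7915/3 - 1453 = 3556/3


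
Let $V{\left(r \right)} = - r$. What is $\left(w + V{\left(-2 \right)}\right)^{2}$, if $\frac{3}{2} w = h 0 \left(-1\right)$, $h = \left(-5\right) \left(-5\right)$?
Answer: $4$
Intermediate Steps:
$h = 25$
$w = 0$ ($w = \frac{2 \cdot 25 \cdot 0 \left(-1\right)}{3} = \frac{2 \cdot 0 \left(-1\right)}{3} = \frac{2}{3} \cdot 0 = 0$)
$\left(w + V{\left(-2 \right)}\right)^{2} = \left(0 - -2\right)^{2} = \left(0 + 2\right)^{2} = 2^{2} = 4$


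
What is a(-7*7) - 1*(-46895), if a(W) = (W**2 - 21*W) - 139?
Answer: 50186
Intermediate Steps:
a(W) = -139 + W**2 - 21*W
a(-7*7) - 1*(-46895) = (-139 + (-7*7)**2 - (-147)*7) - 1*(-46895) = (-139 + (-49)**2 - 21*(-49)) + 46895 = (-139 + 2401 + 1029) + 46895 = 3291 + 46895 = 50186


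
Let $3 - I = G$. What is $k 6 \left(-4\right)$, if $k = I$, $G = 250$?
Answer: $5928$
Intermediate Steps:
$I = -247$ ($I = 3 - 250 = -247$)
$k = -247$
$k 6 \left(-4\right) = - 247 \cdot 6 \left(-4\right) = \left(-247\right) \left(-24\right) = 5928$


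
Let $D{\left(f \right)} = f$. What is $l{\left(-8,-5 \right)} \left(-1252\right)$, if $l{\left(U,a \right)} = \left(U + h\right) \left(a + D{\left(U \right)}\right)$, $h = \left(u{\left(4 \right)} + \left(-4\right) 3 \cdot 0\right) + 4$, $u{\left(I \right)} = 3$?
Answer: $-16276$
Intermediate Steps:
$h = 7$ ($h = \left(3 + \left(-4\right) 3 \cdot 0\right) + 4 = \left(3 - 0\right) + 4 = \left(3 + 0\right) + 4 = 3 + 4 = 7$)
$l{\left(U,a \right)} = \left(7 + U\right) \left(U + a\right)$ ($l{\left(U,a \right)} = \left(U + 7\right) \left(a + U\right) = \left(7 + U\right) \left(U + a\right)$)
$l{\left(-8,-5 \right)} \left(-1252\right) = \left(\left(-8\right)^{2} + 7 \left(-8\right) + 7 \left(-5\right) - -40\right) \left(-1252\right) = \left(64 - 56 - 35 + 40\right) \left(-1252\right) = 13 \left(-1252\right) = -16276$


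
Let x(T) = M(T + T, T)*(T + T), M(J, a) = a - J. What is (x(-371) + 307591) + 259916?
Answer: 292225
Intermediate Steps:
x(T) = -2*T² (x(T) = (T - (T + T))*(T + T) = (T - 2*T)*(2*T) = (-T)*(2*T) = -2*T²)
(x(-371) + 307591) + 259916 = (-2*(-371)² + 307591) + 259916 = (-2*137641 + 307591) + 259916 = (-275282 + 307591) + 259916 = 32309 + 259916 = 292225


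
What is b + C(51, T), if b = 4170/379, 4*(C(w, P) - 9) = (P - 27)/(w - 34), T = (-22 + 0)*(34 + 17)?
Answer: 80037/25772 ≈ 3.1056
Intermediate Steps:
T = -1122 (T = -22*51 = -1122)
C(w, P) = 9 + (-27 + P)/(4*(-34 + w)) (C(w, P) = 9 + ((P - 27)/(w - 34))/4 = 9 + ((-27 + P)/(-34 + w))/4 = 9 + (-27 + P)/(4*(-34 + w)))
b = 4170/379 (b = 4170*(1/379) = 4170/379 ≈ 11.003)
b + C(51, T) = 4170/379 + (-1251 - 1122 + 36*51)/(4*(-34 + 51)) = 4170/379 + (¼)*(-1251 - 1122 + 1836)/17 = 4170/379 + (¼)*(1/17)*(-537) = 4170/379 - 537/68 = 80037/25772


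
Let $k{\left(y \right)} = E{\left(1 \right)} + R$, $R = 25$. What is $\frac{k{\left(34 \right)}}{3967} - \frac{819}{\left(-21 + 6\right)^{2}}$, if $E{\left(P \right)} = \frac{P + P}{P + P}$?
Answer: $- \frac{360347}{99175} \approx -3.6334$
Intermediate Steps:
$E{\left(P \right)} = 1$ ($E{\left(P \right)} = \frac{2 P}{2 P} = 2 P \frac{1}{2 P} = 1$)
$k{\left(y \right)} = 26$ ($k{\left(y \right)} = 1 + 25 = 26$)
$\frac{k{\left(34 \right)}}{3967} - \frac{819}{\left(-21 + 6\right)^{2}} = \frac{26}{3967} - \frac{819}{\left(-21 + 6\right)^{2}} = 26 \cdot \frac{1}{3967} - \frac{819}{\left(-15\right)^{2}} = \frac{26}{3967} - \frac{819}{225} = \frac{26}{3967} - \frac{91}{25} = - \frac{360347}{99175}$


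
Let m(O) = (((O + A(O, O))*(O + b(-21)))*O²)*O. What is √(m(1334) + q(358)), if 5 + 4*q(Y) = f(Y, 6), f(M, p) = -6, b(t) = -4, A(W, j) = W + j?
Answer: √50542440131890549/2 ≈ 1.1241e+8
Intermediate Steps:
q(Y) = -11/4 (q(Y) = -5/4 + (¼)*(-6) = -5/4 - 3/2 = -11/4)
m(O) = 3*O⁴*(-4 + O) (m(O) = (((O + (O + O))*(O - 4))*O²)*O = (((O + 2*O)*(-4 + O))*O²)*O = (((3*O)*(-4 + O))*O²)*O = ((3*O*(-4 + O))*O²)*O = (3*O³*(-4 + O))*O = 3*O⁴*(-4 + O))
√(m(1334) + q(358)) = √(3*1334⁴*(-4 + 1334) - 11/4) = √(3*3166819557136*1330 - 11/4) = √(12635610032972640 - 11/4) = √(50542440131890549/4) = √50542440131890549/2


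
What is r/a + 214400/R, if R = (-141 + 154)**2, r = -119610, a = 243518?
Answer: 26095022555/20577271 ≈ 1268.1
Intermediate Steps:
R = 169 (R = 13**2 = 169)
r/a + 214400/R = -119610/243518 + 214400/169 = -119610*1/243518 + 214400*(1/169) = -59805/121759 + 214400/169 = 26095022555/20577271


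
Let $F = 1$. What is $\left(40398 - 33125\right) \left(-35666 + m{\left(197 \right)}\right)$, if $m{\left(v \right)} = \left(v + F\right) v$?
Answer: $24291820$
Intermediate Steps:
$m{\left(v \right)} = v \left(1 + v\right)$ ($m{\left(v \right)} = \left(v + 1\right) v = \left(1 + v\right) v = v \left(1 + v\right)$)
$\left(40398 - 33125\right) \left(-35666 + m{\left(197 \right)}\right) = \left(40398 - 33125\right) \left(-35666 + 197 \left(1 + 197\right)\right) = 7273 \left(-35666 + 197 \cdot 198\right) = 7273 \left(-35666 + 39006\right) = 7273 \cdot 3340 = 24291820$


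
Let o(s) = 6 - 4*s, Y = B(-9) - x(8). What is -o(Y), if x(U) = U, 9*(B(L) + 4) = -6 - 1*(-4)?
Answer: -494/9 ≈ -54.889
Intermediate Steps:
B(L) = -38/9 (B(L) = -4 + (-6 - 1*(-4))/9 = -4 + (-6 + 4)/9 = -4 + (⅑)*(-2) = -4 - 2/9 = -38/9)
Y = -110/9 (Y = -38/9 - 1*8 = -38/9 - 8 = -110/9 ≈ -12.222)
-o(Y) = -(6 - 4*(-110/9)) = -(6 + 440/9) = -1*494/9 = -494/9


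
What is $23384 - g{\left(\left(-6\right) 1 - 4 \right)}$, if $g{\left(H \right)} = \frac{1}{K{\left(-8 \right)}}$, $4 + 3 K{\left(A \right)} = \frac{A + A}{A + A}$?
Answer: $23385$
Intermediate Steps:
$K{\left(A \right)} = -1$ ($K{\left(A \right)} = - \frac{4}{3} + \frac{\left(A + A\right) \frac{1}{A + A}}{3} = - \frac{4}{3} + \frac{2 A \frac{1}{2 A}}{3} = - \frac{4}{3} + \frac{1}{3} \cdot 1 = - \frac{4}{3} + \frac{1}{3} = -1$)
$g{\left(H \right)} = -1$ ($g{\left(H \right)} = \frac{1}{-1} = -1$)
$23384 - g{\left(\left(-6\right) 1 - 4 \right)} = 23384 - -1 = 23384 + 1 = 23385$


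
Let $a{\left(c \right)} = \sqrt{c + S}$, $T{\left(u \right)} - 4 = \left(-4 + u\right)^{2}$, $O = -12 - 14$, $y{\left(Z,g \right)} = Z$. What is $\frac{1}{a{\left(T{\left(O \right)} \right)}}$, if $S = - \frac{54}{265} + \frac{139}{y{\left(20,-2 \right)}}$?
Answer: $\frac{2 \sqrt{255828615}}{965391} \approx 0.033136$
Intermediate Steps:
$O = -26$
$T{\left(u \right)} = 4 + \left(-4 + u\right)^{2}$
$S = \frac{7151}{1060}$ ($S = - \frac{54}{265} + \frac{139}{20} = \frac{7151}{1060} \approx 6.7462$)
$a{\left(c \right)} = \sqrt{\frac{7151}{1060} + c}$ ($a{\left(c \right)} = \sqrt{c + \frac{7151}{1060}} = \sqrt{\frac{7151}{1060} + c}$)
$\frac{1}{a{\left(T{\left(O \right)} \right)}} = \frac{1}{\frac{1}{530} \sqrt{1895015 + 280900 \left(4 + \left(-4 - 26\right)^{2}\right)}} = \frac{1}{\frac{1}{530} \sqrt{1895015 + 280900 \left(4 + \left(-30\right)^{2}\right)}} = \frac{1}{\frac{1}{530} \sqrt{1895015 + 280900 \left(4 + 900\right)}} = \frac{1}{\frac{1}{530} \sqrt{1895015 + 280900 \cdot 904}} = \frac{1}{\frac{1}{530} \sqrt{1895015 + 253933600}} = \frac{1}{\frac{1}{530} \sqrt{255828615}} = \frac{2 \sqrt{255828615}}{965391}$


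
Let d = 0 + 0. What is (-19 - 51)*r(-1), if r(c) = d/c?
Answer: 0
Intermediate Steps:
d = 0
r(c) = 0 (r(c) = 0/c = 0)
(-19 - 51)*r(-1) = (-19 - 51)*0 = -70*0 = 0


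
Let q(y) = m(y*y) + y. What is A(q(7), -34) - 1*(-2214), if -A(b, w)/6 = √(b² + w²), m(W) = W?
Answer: 2214 - 12*√1073 ≈ 1820.9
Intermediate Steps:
q(y) = y + y² (q(y) = y*y + y = y² + y = y + y²)
A(b, w) = -6*√(b² + w²)
A(q(7), -34) - 1*(-2214) = -6*√((7*(1 + 7))² + (-34)²) - 1*(-2214) = -6*√((7*8)² + 1156) + 2214 = -6*√(56² + 1156) + 2214 = -6*√(3136 + 1156) + 2214 = -12*√1073 + 2214 = 2214 - 12*√1073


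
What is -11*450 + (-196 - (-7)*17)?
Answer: -5027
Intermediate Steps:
-11*450 + (-196 - (-7)*17) = -4950 + (-196 - 1*(-119)) = -4950 + (-196 + 119) = -4950 - 77 = -5027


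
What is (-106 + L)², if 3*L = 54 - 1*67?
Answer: 109561/9 ≈ 12173.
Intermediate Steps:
L = -13/3 (L = (54 - 1*67)/3 = (54 - 67)/3 = (⅓)*(-13) = -13/3 ≈ -4.3333)
(-106 + L)² = (-106 - 13/3)² = (-331/3)² = 109561/9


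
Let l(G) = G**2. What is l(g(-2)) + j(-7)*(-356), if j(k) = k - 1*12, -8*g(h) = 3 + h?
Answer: 432897/64 ≈ 6764.0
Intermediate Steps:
g(h) = -3/8 - h/8 (g(h) = -(3 + h)/8 = -3/8 - h/8)
j(k) = -12 + k (j(k) = k - 12 = -12 + k)
l(g(-2)) + j(-7)*(-356) = (-3/8 - 1/8*(-2))**2 + (-12 - 7)*(-356) = (-3/8 + 1/4)**2 - 19*(-356) = (-1/8)**2 + 6764 = 1/64 + 6764 = 432897/64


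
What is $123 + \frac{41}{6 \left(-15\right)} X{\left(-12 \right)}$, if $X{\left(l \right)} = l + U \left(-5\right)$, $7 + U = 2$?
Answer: $\frac{10537}{90} \approx 117.08$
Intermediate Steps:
$U = -5$ ($U = -7 + 2 = -5$)
$X{\left(l \right)} = 25 + l$ ($X{\left(l \right)} = l - -25 = l + 25 = 25 + l$)
$123 + \frac{41}{6 \left(-15\right)} X{\left(-12 \right)} = 123 + \frac{41}{6 \left(-15\right)} \left(25 - 12\right) = 123 + \frac{41}{-90} \cdot 13 = 123 + 41 \left(- \frac{1}{90}\right) 13 = 123 - \frac{533}{90} = \frac{10537}{90}$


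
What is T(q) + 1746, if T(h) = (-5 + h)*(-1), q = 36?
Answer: 1715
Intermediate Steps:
T(h) = 5 - h
T(q) + 1746 = (5 - 1*36) + 1746 = (5 - 36) + 1746 = -31 + 1746 = 1715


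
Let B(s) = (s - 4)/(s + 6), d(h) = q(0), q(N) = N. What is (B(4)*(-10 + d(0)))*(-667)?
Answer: 0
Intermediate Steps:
d(h) = 0
B(s) = (-4 + s)/(6 + s)
(B(4)*(-10 + d(0)))*(-667) = (((-4 + 4)/(6 + 4))*(-10 + 0))*(-667) = ((0/10)*(-10))*(-667) = (((⅒)*0)*(-10))*(-667) = (0*(-10))*(-667) = 0*(-667) = 0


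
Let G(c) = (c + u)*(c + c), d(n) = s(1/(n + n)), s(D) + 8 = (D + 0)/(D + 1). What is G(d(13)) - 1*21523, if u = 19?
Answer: -15818407/729 ≈ -21699.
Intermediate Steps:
s(D) = -8 + D/(1 + D) (s(D) = -8 + (D + 0)/(D + 1) = -8 + D/(1 + D))
d(n) = (-8 - 7/(2*n))/(1 + 1/(2*n)) (d(n) = (-8 - 7/(n + n))/(1 + 1/(n + n)) = (-8 - 7*1/(2*n))/(1 + 1/(2*n)) = (-8 - 7/(2*n))/(1 + 1/(2*n)))
G(c) = 2*c*(19 + c) (G(c) = (c + 19)*(c + c) = (19 + c)*(2*c) = 2*c*(19 + c))
G(d(13)) - 1*21523 = 2*((-7 - 16*13)/(1 + 2*13))*(19 + (-7 - 16*13)/(1 + 2*13)) - 1*21523 = 2*((-7 - 208)/(1 + 26))*(19 + (-7 - 208)/(1 + 26)) - 21523 = 2*(-215/27)*(19 - 215/27) - 21523 = 2*(-215/27)*(298/27) - 21523 = -128140/729 - 21523 = -15818407/729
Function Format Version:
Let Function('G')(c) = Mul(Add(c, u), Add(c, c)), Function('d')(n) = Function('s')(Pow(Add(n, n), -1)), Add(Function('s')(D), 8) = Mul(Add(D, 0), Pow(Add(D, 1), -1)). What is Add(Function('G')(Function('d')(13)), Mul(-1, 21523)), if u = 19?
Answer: Rational(-15818407, 729) ≈ -21699.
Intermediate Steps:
Function('s')(D) = Add(-8, Mul(D, Pow(Add(1, D), -1))) (Function('s')(D) = Add(-8, Mul(Add(D, 0), Pow(Add(D, 1), -1))) = Add(-8, Mul(D, Pow(Add(1, D), -1))))
Function('d')(n) = Mul(Pow(Add(1, Mul(Rational(1, 2), Pow(n, -1))), -1), Add(-8, Mul(Rational(-7, 2), Pow(n, -1)))) (Function('d')(n) = Mul(Pow(Add(1, Pow(Add(n, n), -1)), -1), Add(-8, Mul(-7, Pow(Add(n, n), -1)))) = Mul(Pow(Add(1, Pow(Mul(2, n), -1)), -1), Add(-8, Mul(-7, Pow(Mul(2, n), -1)))) = Mul(Pow(Add(1, Mul(Rational(1, 2), Pow(n, -1))), -1), Add(-8, Mul(-7, Mul(Rational(1, 2), Pow(n, -1))))) = Mul(Pow(Add(1, Mul(Rational(1, 2), Pow(n, -1))), -1), Add(-8, Mul(Rational(-7, 2), Pow(n, -1)))))
Function('G')(c) = Mul(2, c, Add(19, c)) (Function('G')(c) = Mul(Add(c, 19), Add(c, c)) = Mul(Add(19, c), Mul(2, c)) = Mul(2, c, Add(19, c)))
Add(Function('G')(Function('d')(13)), Mul(-1, 21523)) = Add(Mul(2, Mul(Pow(Add(1, Mul(2, 13)), -1), Add(-7, Mul(-16, 13))), Add(19, Mul(Pow(Add(1, Mul(2, 13)), -1), Add(-7, Mul(-16, 13))))), Mul(-1, 21523)) = Add(Mul(2, Mul(Pow(Add(1, 26), -1), Add(-7, -208)), Add(19, Mul(Pow(Add(1, 26), -1), Add(-7, -208)))), -21523) = Add(Mul(2, Mul(Pow(27, -1), -215), Add(19, Mul(Pow(27, -1), -215))), -21523) = Add(Mul(2, Mul(Rational(1, 27), -215), Add(19, Mul(Rational(1, 27), -215))), -21523) = Add(Mul(2, Rational(-215, 27), Add(19, Rational(-215, 27))), -21523) = Add(Mul(2, Rational(-215, 27), Rational(298, 27)), -21523) = Add(Rational(-128140, 729), -21523) = Rational(-15818407, 729)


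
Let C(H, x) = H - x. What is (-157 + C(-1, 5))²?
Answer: 26569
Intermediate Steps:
C(H, x) = H - x
(-157 + C(-1, 5))² = (-157 + (-1 - 1*5))² = (-157 + (-1 - 5))² = (-157 - 6)² = (-163)² = 26569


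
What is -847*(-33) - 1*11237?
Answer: 16714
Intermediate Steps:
-847*(-33) - 1*11237 = 27951 - 11237 = 16714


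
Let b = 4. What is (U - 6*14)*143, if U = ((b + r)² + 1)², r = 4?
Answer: 592163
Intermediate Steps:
U = 4225 (U = ((4 + 4)² + 1)² = (8² + 1)² = (64 + 1)² = 65² = 4225)
(U - 6*14)*143 = (4225 - 6*14)*143 = (4225 - 84)*143 = 4141*143 = 592163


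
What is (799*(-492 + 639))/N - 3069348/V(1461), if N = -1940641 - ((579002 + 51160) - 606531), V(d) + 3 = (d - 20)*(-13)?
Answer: 376677108453/2300162512 ≈ 163.76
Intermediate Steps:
V(d) = 257 - 13*d (V(d) = -3 + (d - 20)*(-13) = -3 + (-20 + d)*(-13) = -3 + (260 - 13*d) = 257 - 13*d)
N = -1964272 (N = -1940641 - (630162 - 606531) = -1940641 - 1*23631 = -1940641 - 23631 = -1964272)
(799*(-492 + 639))/N - 3069348/V(1461) = (799*(-492 + 639))/(-1964272) - 3069348/(257 - 13*1461) = (799*147)*(-1/1964272) - 3069348/(257 - 18993) = 117453*(-1/1964272) - 3069348/(-18736) = -117453/1964272 - 3069348*(-1/18736) = -117453/1964272 + 767337/4684 = 376677108453/2300162512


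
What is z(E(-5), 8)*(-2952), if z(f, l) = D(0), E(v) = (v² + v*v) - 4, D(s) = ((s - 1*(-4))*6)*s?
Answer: 0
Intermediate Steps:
D(s) = s*(24 + 6*s) (D(s) = ((s + 4)*6)*s = ((4 + s)*6)*s = (24 + 6*s)*s = s*(24 + 6*s))
E(v) = -4 + 2*v² (E(v) = (v² + v²) - 4 = 2*v² - 4 = -4 + 2*v²)
z(f, l) = 0 (z(f, l) = 6*0*(4 + 0) = 6*0*4 = 0)
z(E(-5), 8)*(-2952) = 0*(-2952) = 0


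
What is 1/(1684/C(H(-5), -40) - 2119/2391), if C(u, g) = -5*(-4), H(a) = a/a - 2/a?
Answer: 11955/996016 ≈ 0.012003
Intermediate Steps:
H(a) = 1 - 2/a
C(u, g) = 20
1/(1684/C(H(-5), -40) - 2119/2391) = 1/(1684/20 - 2119/2391) = 1/(1684*(1/20) - 2119*1/2391) = 1/(421/5 - 2119/2391) = 1/(996016/11955) = 11955/996016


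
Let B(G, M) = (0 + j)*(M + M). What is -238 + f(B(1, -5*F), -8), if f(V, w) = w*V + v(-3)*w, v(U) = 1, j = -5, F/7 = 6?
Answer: -17046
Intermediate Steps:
F = 42 (F = 7*6 = 42)
B(G, M) = -10*M (B(G, M) = (0 - 5)*(M + M) = -10*M)
f(V, w) = w + V*w (f(V, w) = w*V + 1*w = V*w + w = w + V*w)
-238 + f(B(1, -5*F), -8) = -238 - 8*(1 - (-50)*42) = -238 - 8*(1 - 10*(-210)) = -238 - 8*(1 + 2100) = -238 - 8*2101 = -238 - 16808 = -17046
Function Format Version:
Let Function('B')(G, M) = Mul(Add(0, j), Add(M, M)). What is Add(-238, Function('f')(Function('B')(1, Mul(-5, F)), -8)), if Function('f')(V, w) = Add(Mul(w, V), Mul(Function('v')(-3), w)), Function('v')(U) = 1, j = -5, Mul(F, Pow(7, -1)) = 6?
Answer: -17046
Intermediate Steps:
F = 42 (F = Mul(7, 6) = 42)
Function('B')(G, M) = Mul(-10, M) (Function('B')(G, M) = Mul(Add(0, -5), Add(M, M)) = Mul(-5, Mul(2, M)) = Mul(-10, M))
Function('f')(V, w) = Add(w, Mul(V, w)) (Function('f')(V, w) = Add(Mul(w, V), Mul(1, w)) = Add(Mul(V, w), w) = Add(w, Mul(V, w)))
Add(-238, Function('f')(Function('B')(1, Mul(-5, F)), -8)) = Add(-238, Mul(-8, Add(1, Mul(-10, Mul(-5, 42))))) = Add(-238, Mul(-8, Add(1, Mul(-10, -210)))) = Add(-238, Mul(-8, Add(1, 2100))) = Add(-238, Mul(-8, 2101)) = Add(-238, -16808) = -17046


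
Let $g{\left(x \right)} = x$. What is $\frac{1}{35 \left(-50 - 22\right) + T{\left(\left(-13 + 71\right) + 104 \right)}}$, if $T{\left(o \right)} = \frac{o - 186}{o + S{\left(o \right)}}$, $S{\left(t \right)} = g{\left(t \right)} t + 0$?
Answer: $- \frac{4401}{11090524} \approx -0.00039683$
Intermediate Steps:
$S{\left(t \right)} = t^{2}$ ($S{\left(t \right)} = t t + 0 = t^{2} + 0 = t^{2}$)
$T{\left(o \right)} = \frac{-186 + o}{o + o^{2}}$ ($T{\left(o \right)} = \frac{o - 186}{o + o^{2}} = \frac{-186 + o}{o + o^{2}}$)
$\frac{1}{35 \left(-50 - 22\right) + T{\left(\left(-13 + 71\right) + 104 \right)}} = \frac{1}{35 \left(-50 - 22\right) + \frac{-186 + \left(\left(-13 + 71\right) + 104\right)}{\left(\left(-13 + 71\right) + 104\right) \left(1 + \left(\left(-13 + 71\right) + 104\right)\right)}} = \frac{1}{35 \left(-72\right) + \frac{-186 + \left(58 + 104\right)}{\left(58 + 104\right) \left(1 + \left(58 + 104\right)\right)}} = \frac{1}{-2520 + \frac{-186 + 162}{162 \left(1 + 162\right)}} = \frac{1}{-2520 + \frac{1}{162} \cdot \frac{1}{163} \left(-24\right)} = \frac{1}{-2520 - \frac{4}{4401}} = \frac{1}{- \frac{11090524}{4401}} = - \frac{4401}{11090524}$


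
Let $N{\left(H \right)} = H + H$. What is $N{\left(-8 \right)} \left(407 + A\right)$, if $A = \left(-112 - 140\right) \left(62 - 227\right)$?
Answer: $-671792$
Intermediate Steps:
$N{\left(H \right)} = 2 H$
$A = 41580$ ($A = \left(-252\right) \left(-165\right) = 41580$)
$N{\left(-8 \right)} \left(407 + A\right) = 2 \left(-8\right) \left(407 + 41580\right) = \left(-16\right) 41987 = -671792$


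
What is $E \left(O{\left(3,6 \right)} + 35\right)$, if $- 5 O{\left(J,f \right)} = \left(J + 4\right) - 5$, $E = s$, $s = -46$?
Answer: $- \frac{7958}{5} \approx -1591.6$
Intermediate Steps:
$E = -46$
$O{\left(J,f \right)} = \frac{1}{5} - \frac{J}{5}$ ($O{\left(J,f \right)} = - \frac{\left(J + 4\right) - 5}{5} = - \frac{\left(4 + J\right) - 5}{5} = - \frac{-1 + J}{5} = \frac{1}{5} - \frac{J}{5}$)
$E \left(O{\left(3,6 \right)} + 35\right) = - 46 \left(\left(\frac{1}{5} - \frac{3}{5}\right) + 35\right) = - 46 \left(- \frac{2}{5} + 35\right) = \left(-46\right) \frac{173}{5} = - \frac{7958}{5}$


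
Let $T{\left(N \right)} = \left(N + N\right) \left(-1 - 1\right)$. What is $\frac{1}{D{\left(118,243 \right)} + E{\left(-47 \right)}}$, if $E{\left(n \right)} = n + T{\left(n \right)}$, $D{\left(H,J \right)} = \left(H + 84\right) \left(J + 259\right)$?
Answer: $\frac{1}{101545} \approx 9.8478 \cdot 10^{-6}$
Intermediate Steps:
$T{\left(N \right)} = - 4 N$ ($T{\left(N \right)} = 2 N \left(-2\right) = - 4 N$)
$D{\left(H,J \right)} = \left(84 + H\right) \left(259 + J\right)$
$E{\left(n \right)} = - 3 n$ ($E{\left(n \right)} = n - 4 n = - 3 n$)
$\frac{1}{D{\left(118,243 \right)} + E{\left(-47 \right)}} = \frac{1}{\left(21756 + 84 \cdot 243 + 259 \cdot 118 + 118 \cdot 243\right) - -141} = \frac{1}{\left(21756 + 20412 + 30562 + 28674\right) + 141} = \frac{1}{101404 + 141} = \frac{1}{101545}$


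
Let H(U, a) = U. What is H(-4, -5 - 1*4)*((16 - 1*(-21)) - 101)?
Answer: 256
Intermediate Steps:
H(-4, -5 - 1*4)*((16 - 1*(-21)) - 101) = -4*((16 - 1*(-21)) - 101) = -4*((16 + 21) - 101) = -4*(37 - 101) = -4*(-64) = 256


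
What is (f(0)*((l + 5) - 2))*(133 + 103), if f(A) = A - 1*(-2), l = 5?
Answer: 3776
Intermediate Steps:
f(A) = 2 + A (f(A) = A + 2 = 2 + A)
(f(0)*((l + 5) - 2))*(133 + 103) = ((2 + 0)*((5 + 5) - 2))*(133 + 103) = (2*(10 - 2))*236 = (2*8)*236 = 16*236 = 3776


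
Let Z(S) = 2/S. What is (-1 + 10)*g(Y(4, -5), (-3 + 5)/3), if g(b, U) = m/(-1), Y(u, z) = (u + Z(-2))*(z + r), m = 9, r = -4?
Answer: -81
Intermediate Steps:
Y(u, z) = (-1 + u)*(-4 + z) (Y(u, z) = (u + 2/(-2))*(z - 4) = (u + 2*(-½))*(-4 + z) = (u - 1)*(-4 + z) = (-1 + u)*(-4 + z))
g(b, U) = -9 (g(b, U) = 9/(-1) = 9*(-1) = -9)
(-1 + 10)*g(Y(4, -5), (-3 + 5)/3) = (-1 + 10)*(-9) = 9*(-9) = -81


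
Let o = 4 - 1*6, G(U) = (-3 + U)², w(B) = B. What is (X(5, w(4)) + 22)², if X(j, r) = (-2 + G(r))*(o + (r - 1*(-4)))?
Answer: 256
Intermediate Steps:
o = -2 (o = 4 - 6 = -2)
X(j, r) = (-2 + (-3 + r)²)*(2 + r) (X(j, r) = (-2 + (-3 + r)²)*(-2 + (r - 1*(-4))) = (-2 + (-3 + r)²)*(-2 + (r + 4)) = (-2 + (-3 + r)²)*(-2 + (4 + r)) = (-2 + (-3 + r)²)*(2 + r))
(X(5, w(4)) + 22)² = ((14 + 4³ - 5*4 - 4*4²) + 22)² = ((14 + 64 - 20 - 4*16) + 22)² = ((14 + 64 - 20 - 64) + 22)² = (-6 + 22)² = 16² = 256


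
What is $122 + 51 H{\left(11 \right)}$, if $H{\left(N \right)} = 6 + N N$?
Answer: $6599$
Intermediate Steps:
$H{\left(N \right)} = 6 + N^{2}$
$122 + 51 H{\left(11 \right)} = 122 + 51 \left(6 + 11^{2}\right) = 122 + 51 \left(6 + 121\right) = 122 + 51 \cdot 127 = 122 + 6477 = 6599$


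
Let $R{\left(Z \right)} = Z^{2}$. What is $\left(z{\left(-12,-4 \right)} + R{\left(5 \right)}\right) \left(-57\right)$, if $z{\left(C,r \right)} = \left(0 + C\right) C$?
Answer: $-9633$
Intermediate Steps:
$z{\left(C,r \right)} = C^{2}$ ($z{\left(C,r \right)} = C C = C^{2}$)
$\left(z{\left(-12,-4 \right)} + R{\left(5 \right)}\right) \left(-57\right) = \left(\left(-12\right)^{2} + 5^{2}\right) \left(-57\right) = \left(144 + 25\right) \left(-57\right) = 169 \left(-57\right) = -9633$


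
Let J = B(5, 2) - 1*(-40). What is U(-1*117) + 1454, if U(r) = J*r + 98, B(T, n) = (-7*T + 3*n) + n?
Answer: 31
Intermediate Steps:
B(T, n) = -7*T + 4*n
J = 13 (J = (-7*5 + 4*2) - 1*(-40) = (-35 + 8) + 40 = -27 + 40 = 13)
U(r) = 98 + 13*r (U(r) = 13*r + 98 = 98 + 13*r)
U(-1*117) + 1454 = (98 + 13*(-1*117)) + 1454 = (98 + 13*(-117)) + 1454 = (98 - 1521) + 1454 = -1423 + 1454 = 31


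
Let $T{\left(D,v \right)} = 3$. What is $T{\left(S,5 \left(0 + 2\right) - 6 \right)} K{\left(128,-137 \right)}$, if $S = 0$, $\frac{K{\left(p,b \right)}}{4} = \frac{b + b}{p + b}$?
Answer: $\frac{1096}{3} \approx 365.33$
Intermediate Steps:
$K{\left(p,b \right)} = \frac{8 b}{b + p}$ ($K{\left(p,b \right)} = 4 \frac{b + b}{p + b} = 4 \frac{2 b}{b + p} = \frac{8 b}{b + p}$)
$T{\left(S,5 \left(0 + 2\right) - 6 \right)} K{\left(128,-137 \right)} = 3 \cdot 8 \left(-137\right) \frac{1}{-137 + 128} = 3 \cdot 8 \left(-137\right) \frac{1}{-9} = 3 \cdot 8 \left(-137\right) \left(- \frac{1}{9}\right) = 3 \cdot \frac{1096}{9} = \frac{1096}{3}$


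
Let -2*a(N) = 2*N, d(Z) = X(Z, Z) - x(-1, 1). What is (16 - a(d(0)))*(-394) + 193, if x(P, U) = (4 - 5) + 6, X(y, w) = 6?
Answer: -6505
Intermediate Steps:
x(P, U) = 5 (x(P, U) = -1 + 6 = 5)
d(Z) = 1 (d(Z) = 6 - 1*5 = 6 - 5 = 1)
a(N) = -N
(16 - a(d(0)))*(-394) + 193 = (16 - (-1))*(-394) + 193 = (16 - 1*(-1))*(-394) + 193 = (16 + 1)*(-394) + 193 = 17*(-394) + 193 = -6698 + 193 = -6505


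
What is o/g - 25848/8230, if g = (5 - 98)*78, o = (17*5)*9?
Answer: -10766519/3316690 ≈ -3.2462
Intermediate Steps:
o = 765 (o = 85*9 = 765)
g = -7254 (g = -93*78 = -7254)
o/g - 25848/8230 = 765/(-7254) - 25848/8230 = 765*(-1/7254) - 25848*1/8230 = -85/806 - 12924/4115 = -10766519/3316690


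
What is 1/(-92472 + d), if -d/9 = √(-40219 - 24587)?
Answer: I/(3*(-30824*I + 3*√64806)) ≈ -1.0807e-5 + 2.6777e-7*I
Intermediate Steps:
d = -9*I*√64806 (d = -9*√(-40219 - 24587) = -9*I*√64806 ≈ -2291.1*I)
1/(-92472 + d) = 1/(-92472 - 9*I*√64806)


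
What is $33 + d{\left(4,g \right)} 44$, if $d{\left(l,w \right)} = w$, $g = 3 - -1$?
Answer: $209$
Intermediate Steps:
$g = 4$ ($g = 3 + 1 = 4$)
$33 + d{\left(4,g \right)} 44 = 33 + 4 \cdot 44 = 33 + 176 = 209$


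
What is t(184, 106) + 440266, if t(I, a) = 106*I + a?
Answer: 459876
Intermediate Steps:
t(I, a) = a + 106*I
t(184, 106) + 440266 = (106 + 106*184) + 440266 = (106 + 19504) + 440266 = 19610 + 440266 = 459876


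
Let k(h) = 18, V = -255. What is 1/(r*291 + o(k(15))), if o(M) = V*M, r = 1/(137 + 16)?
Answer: -51/233993 ≈ -0.00021796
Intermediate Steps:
r = 1/153 ≈ 0.0065359
o(M) = -255*M
1/(r*291 + o(k(15))) = 1/((1/153)*291 - 255*18) = 1/(97/51 - 4590) = 1/(-233993/51) = -51/233993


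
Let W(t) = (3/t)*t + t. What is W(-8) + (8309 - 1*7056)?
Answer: 1248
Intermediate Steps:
W(t) = 3 + t
W(-8) + (8309 - 1*7056) = (3 - 8) + (8309 - 1*7056) = -5 + (8309 - 7056) = -5 + 1253 = 1248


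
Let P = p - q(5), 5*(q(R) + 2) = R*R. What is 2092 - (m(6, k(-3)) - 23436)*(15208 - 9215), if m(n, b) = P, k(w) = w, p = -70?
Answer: 140891529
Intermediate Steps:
q(R) = -2 + R²/5 (q(R) = -2 + (R*R)/5 = -2 + R²/5)
P = -73 (P = -70 - (-2 + (⅕)*5²) = -70 - (-2 + (⅕)*25) = -70 - (-2 + 5) = -70 - 1*3 = -70 - 3 = -73)
m(n, b) = -73
2092 - (m(6, k(-3)) - 23436)*(15208 - 9215) = 2092 - (-73 - 23436)*(15208 - 9215) = 2092 - (-23509)*5993 = 2092 - 1*(-140889437) = 2092 + 140889437 = 140891529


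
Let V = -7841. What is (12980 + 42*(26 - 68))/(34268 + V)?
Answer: 11216/26427 ≈ 0.42441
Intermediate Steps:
(12980 + 42*(26 - 68))/(34268 + V) = (12980 + 42*(26 - 68))/(34268 - 7841) = (12980 + 42*(-42))/26427 = (12980 - 1764)*(1/26427) = 11216*(1/26427) = 11216/26427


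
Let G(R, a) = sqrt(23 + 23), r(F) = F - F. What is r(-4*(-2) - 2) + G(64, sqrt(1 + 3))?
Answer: sqrt(46) ≈ 6.7823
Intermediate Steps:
r(F) = 0
G(R, a) = sqrt(46)
r(-4*(-2) - 2) + G(64, sqrt(1 + 3)) = 0 + sqrt(46) = sqrt(46)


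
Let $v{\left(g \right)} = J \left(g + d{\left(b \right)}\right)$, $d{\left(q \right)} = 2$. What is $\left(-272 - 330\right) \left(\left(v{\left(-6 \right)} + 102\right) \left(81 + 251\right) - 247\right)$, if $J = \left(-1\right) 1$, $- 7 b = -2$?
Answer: $-21036890$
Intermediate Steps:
$b = \frac{2}{7}$ ($b = \left(- \frac{1}{7}\right) \left(-2\right) = \frac{2}{7} \approx 0.28571$)
$J = -1$
$v{\left(g \right)} = -2 - g$ ($v{\left(g \right)} = - (g + 2) = - (2 + g) = -2 - g$)
$\left(-272 - 330\right) \left(\left(v{\left(-6 \right)} + 102\right) \left(81 + 251\right) - 247\right) = \left(-272 - 330\right) \left(\left(\left(-2 - -6\right) + 102\right) \left(81 + 251\right) - 247\right) = - 602 \left(\left(\left(-2 + 6\right) + 102\right) 332 - 247\right) = - 602 \left(\left(4 + 102\right) 332 - 247\right) = - 602 \left(106 \cdot 332 - 247\right) = - 602 \left(35192 - 247\right) = \left(-602\right) 34945 = -21036890$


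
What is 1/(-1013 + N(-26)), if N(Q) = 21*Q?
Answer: -1/1559 ≈ -0.00064144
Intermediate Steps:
1/(-1013 + N(-26)) = 1/(-1013 + 21*(-26)) = 1/(-1013 - 546) = 1/(-1559) = 1*(-1/1559) = -1/1559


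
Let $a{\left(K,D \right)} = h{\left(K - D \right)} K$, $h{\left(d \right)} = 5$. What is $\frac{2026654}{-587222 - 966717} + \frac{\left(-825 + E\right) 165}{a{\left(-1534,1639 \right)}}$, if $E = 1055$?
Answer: $- \frac{7451642123}{1191871213} \approx -6.2521$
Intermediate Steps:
$a{\left(K,D \right)} = 5 K$
$\frac{2026654}{-587222 - 966717} + \frac{\left(-825 + E\right) 165}{a{\left(-1534,1639 \right)}} = \frac{2026654}{-587222 - 966717} + \frac{\left(-825 + 1055\right) 165}{5 \left(-1534\right)} = \frac{2026654}{-1553939} + \frac{230 \cdot 165}{-7670} = 2026654 \left(- \frac{1}{1553939}\right) + 37950 \left(- \frac{1}{7670}\right) = - \frac{2026654}{1553939} - \frac{3795}{767} = - \frac{7451642123}{1191871213}$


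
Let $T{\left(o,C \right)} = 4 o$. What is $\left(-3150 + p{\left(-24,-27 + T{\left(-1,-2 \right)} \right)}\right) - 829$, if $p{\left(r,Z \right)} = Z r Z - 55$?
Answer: $-27098$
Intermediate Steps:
$p{\left(r,Z \right)} = -55 + r Z^{2}$ ($p{\left(r,Z \right)} = r Z^{2} - 55 = -55 + r Z^{2}$)
$\left(-3150 + p{\left(-24,-27 + T{\left(-1,-2 \right)} \right)}\right) - 829 = \left(-3150 - \left(55 + 24 \left(-27 + 4 \left(-1\right)\right)^{2}\right)\right) - 829 = \left(-3150 - \left(55 + 24 \left(-27 - 4\right)^{2}\right)\right) - 829 = \left(-3150 - \left(55 + 24 \left(-31\right)^{2}\right)\right) - 829 = \left(-3150 - 23119\right) - 829 = -26269 - 829 = -27098$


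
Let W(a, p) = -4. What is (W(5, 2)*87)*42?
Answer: -14616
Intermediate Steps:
(W(5, 2)*87)*42 = -4*87*42 = -348*42 = -14616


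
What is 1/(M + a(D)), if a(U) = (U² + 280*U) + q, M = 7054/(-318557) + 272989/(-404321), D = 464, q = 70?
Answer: 128799284797/44472500035779735 ≈ 2.8962e-6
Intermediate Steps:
M = -89814637207/128799284797 (M = 7054*(-1/318557) + 272989*(-1/404321) = -7054/318557 - 272989/404321 = -89814637207/128799284797 ≈ -0.69732)
a(U) = 70 + U² + 280*U (a(U) = (U² + 280*U) + 70 = 70 + U² + 280*U)
1/(M + a(D)) = 1/(-89814637207/128799284797 + (70 + 464² + 280*464)) = 1/(-89814637207/128799284797 + (70 + 215296 + 129920)) = 1/(-89814637207/128799284797 + 345286) = 1/(44472500035779735/128799284797) = 128799284797/44472500035779735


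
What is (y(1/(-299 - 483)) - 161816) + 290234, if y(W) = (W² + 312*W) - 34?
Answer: 78509653233/611524 ≈ 1.2838e+5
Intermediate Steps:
y(W) = -34 + W² + 312*W
(y(1/(-299 - 483)) - 161816) + 290234 = ((-34 + (1/(-299 - 483))² + 312/(-299 - 483)) - 161816) + 290234 = ((-34 + (1/(-782))² + 312/(-782)) - 161816) + 290234 = ((-34 + (-1/782)² + 312*(-1/782)) - 161816) + 290234 = ((-34 + 1/611524 - 156/391) - 161816) + 290234 = (-21035799/611524 - 161816) + 290234 = -98975403383/611524 + 290234 = 78509653233/611524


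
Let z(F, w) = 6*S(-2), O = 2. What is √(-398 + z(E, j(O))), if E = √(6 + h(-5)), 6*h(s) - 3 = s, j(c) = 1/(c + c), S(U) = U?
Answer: I*√410 ≈ 20.248*I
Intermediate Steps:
j(c) = 1/(2*c)
h(s) = ½ + s/6
E = √51/3 (E = √(6 + (½ + (⅙)*(-5))) = √(6 + (½ - ⅚)) = √(6 - ⅓) = √(17/3) = √51/3 ≈ 2.3805)
z(F, w) = -12 (z(F, w) = 6*(-2) = -12)
√(-398 + z(E, j(O))) = √(-398 - 12) = √(-410) = I*√410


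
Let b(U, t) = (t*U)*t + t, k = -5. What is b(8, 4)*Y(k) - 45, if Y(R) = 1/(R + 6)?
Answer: 87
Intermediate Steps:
b(U, t) = t + U*t² (b(U, t) = (U*t)*t + t = U*t² + t = t + U*t²)
Y(R) = 1/(6 + R)
b(8, 4)*Y(k) - 45 = (4*(1 + 8*4))/(6 - 5) - 45 = (4*(1 + 32))/1 - 45 = (4*33)*1 - 45 = 132*1 - 45 = 132 - 45 = 87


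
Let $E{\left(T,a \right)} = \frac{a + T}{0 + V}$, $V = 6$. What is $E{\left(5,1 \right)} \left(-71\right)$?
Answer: $-71$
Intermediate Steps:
$E{\left(T,a \right)} = \frac{T}{6} + \frac{a}{6}$ ($E{\left(T,a \right)} = \frac{a + T}{0 + 6} = \frac{T + a}{6} = \left(T + a\right) \frac{1}{6} = \frac{T}{6} + \frac{a}{6}$)
$E{\left(5,1 \right)} \left(-71\right) = \left(\frac{1}{6} \cdot 5 + \frac{1}{6} \cdot 1\right) \left(-71\right) = \left(\frac{5}{6} + \frac{1}{6}\right) \left(-71\right) = 1 \left(-71\right) = -71$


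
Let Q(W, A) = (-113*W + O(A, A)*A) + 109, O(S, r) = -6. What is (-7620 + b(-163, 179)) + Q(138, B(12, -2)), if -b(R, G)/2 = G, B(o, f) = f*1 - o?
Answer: -23379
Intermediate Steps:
B(o, f) = f - o
b(R, G) = -2*G
Q(W, A) = 109 - 113*W - 6*A (Q(W, A) = (-113*W - 6*A) + 109 = 109 - 113*W - 6*A)
(-7620 + b(-163, 179)) + Q(138, B(12, -2)) = (-7620 - 2*179) + (109 - 113*138 - 6*(-2 - 1*12)) = (-7620 - 358) + (109 - 15594 - 6*(-2 - 12)) = -7978 + (109 - 15594 - 6*(-14)) = -7978 + (109 - 15594 + 84) = -7978 - 15401 = -23379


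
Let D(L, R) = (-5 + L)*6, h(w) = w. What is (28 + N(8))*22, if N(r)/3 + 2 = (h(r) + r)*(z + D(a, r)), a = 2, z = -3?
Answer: -21692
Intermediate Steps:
D(L, R) = -30 + 6*L
N(r) = -6 - 126*r (N(r) = -6 + 3*((r + r)*(-3 + (-30 + 6*2))) = -6 + 3*((2*r)*(-3 + (-30 + 12))) = -6 + 3*((2*r)*(-3 - 18)) = -6 + 3*((2*r)*(-21)) = -6 + 3*(-42*r) = -6 - 126*r)
(28 + N(8))*22 = (28 + (-6 - 126*8))*22 = (28 + (-6 - 1008))*22 = (28 - 1014)*22 = -986*22 = -21692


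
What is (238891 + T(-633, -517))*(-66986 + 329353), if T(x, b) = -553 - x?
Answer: 62698104357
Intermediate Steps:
(238891 + T(-633, -517))*(-66986 + 329353) = (238891 + (-553 - 1*(-633)))*(-66986 + 329353) = (238891 + (-553 + 633))*262367 = (238891 + 80)*262367 = 238971*262367 = 62698104357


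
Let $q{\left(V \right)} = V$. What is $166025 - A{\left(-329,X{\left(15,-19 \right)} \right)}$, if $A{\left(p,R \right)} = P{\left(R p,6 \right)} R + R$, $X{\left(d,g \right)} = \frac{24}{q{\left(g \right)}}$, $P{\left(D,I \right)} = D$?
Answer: $\frac{60124985}{361} \approx 1.6655 \cdot 10^{5}$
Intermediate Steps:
$X{\left(d,g \right)} = \frac{24}{g}$
$A{\left(p,R \right)} = R + p R^{2}$ ($A{\left(p,R \right)} = R p R + R = p R^{2} + R = R + p R^{2}$)
$166025 - A{\left(-329,X{\left(15,-19 \right)} \right)} = 166025 - \frac{24}{-19} \left(1 + \frac{24}{-19} \left(-329\right)\right) = 166025 - 24 \left(- \frac{1}{19}\right) \left(1 + 24 \left(- \frac{1}{19}\right) \left(-329\right)\right) = 166025 - - \frac{24 \left(1 - - \frac{7896}{19}\right)}{19} = 166025 - - \frac{24 \left(1 + \frac{7896}{19}\right)}{19} = 166025 - \left(- \frac{24}{19}\right) \frac{7915}{19} = 166025 - - \frac{189960}{361} = 166025 + \frac{189960}{361} = \frac{60124985}{361}$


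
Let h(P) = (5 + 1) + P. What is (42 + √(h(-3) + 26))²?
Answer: (42 + √29)² ≈ 2245.4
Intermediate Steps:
h(P) = 6 + P
(42 + √(h(-3) + 26))² = (42 + √((6 - 3) + 26))² = (42 + √(3 + 26))² = (42 + √29)²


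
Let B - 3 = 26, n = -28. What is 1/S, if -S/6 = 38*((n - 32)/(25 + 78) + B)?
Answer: -103/667356 ≈ -0.00015434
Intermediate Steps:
B = 29 (B = 3 + 26 = 29)
S = -667356/103 (S = -228*((-28 - 32)/(25 + 78) + 29) = -228*(-60/103 + 29) = -228*2927/103 = -6*111226/103 = -667356/103 ≈ -6479.2)
1/S = 1/(-667356/103) = -103/667356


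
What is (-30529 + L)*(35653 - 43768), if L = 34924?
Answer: -35665425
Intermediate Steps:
(-30529 + L)*(35653 - 43768) = (-30529 + 34924)*(35653 - 43768) = 4395*(-8115) = -35665425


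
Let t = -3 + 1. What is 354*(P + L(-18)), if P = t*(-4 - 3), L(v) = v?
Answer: -1416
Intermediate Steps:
t = -2
P = 14 (P = -2*(-4 - 3) = -2*(-7) = 14)
354*(P + L(-18)) = 354*(14 - 18) = 354*(-4) = -1416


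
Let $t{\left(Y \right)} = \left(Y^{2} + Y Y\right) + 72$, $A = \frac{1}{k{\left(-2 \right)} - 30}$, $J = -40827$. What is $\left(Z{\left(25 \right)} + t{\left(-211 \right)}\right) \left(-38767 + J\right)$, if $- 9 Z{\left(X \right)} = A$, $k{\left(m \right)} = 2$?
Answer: $- \frac{893710444013}{126} \approx -7.0929 \cdot 10^{9}$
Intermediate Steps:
$A = - \frac{1}{28}$ ($A = \frac{1}{2 - 30} = \frac{1}{-28} = - \frac{1}{28} \approx -0.035714$)
$t{\left(Y \right)} = 72 + 2 Y^{2}$ ($t{\left(Y \right)} = \left(Y^{2} + Y^{2}\right) + 72 = 2 Y^{2} + 72 = 72 + 2 Y^{2}$)
$Z{\left(X \right)} = \frac{1}{252}$ ($Z{\left(X \right)} = \left(- \frac{1}{9}\right) \left(- \frac{1}{28}\right) = \frac{1}{252}$)
$\left(Z{\left(25 \right)} + t{\left(-211 \right)}\right) \left(-38767 + J\right) = \left(\frac{1}{252} + \left(72 + 2 \left(-211\right)^{2}\right)\right) \left(-38767 - 40827\right) = \left(\frac{1}{252} + \left(72 + 2 \cdot 44521\right)\right) \left(-79594\right) = \left(\frac{1}{252} + \left(72 + 89042\right)\right) \left(-79594\right) = \left(\frac{1}{252} + 89114\right) \left(-79594\right) = \frac{22456729}{252} \left(-79594\right) = - \frac{893710444013}{126}$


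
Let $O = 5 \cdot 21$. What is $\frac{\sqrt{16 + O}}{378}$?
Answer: $\frac{11}{378} \approx 0.029101$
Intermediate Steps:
$O = 105$
$\frac{\sqrt{16 + O}}{378} = \frac{\sqrt{16 + 105}}{378} = \sqrt{121} \cdot \frac{1}{378} = 11 \cdot \frac{1}{378} = \frac{11}{378}$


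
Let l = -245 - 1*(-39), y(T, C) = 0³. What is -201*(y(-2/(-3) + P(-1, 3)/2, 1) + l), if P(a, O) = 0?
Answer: 41406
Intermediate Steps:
y(T, C) = 0
l = -206 (l = -245 + 39 = -206)
-201*(y(-2/(-3) + P(-1, 3)/2, 1) + l) = -201*(0 - 206) = -201*(-206) = 41406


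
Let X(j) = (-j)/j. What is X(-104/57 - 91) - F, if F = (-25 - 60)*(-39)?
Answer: -3316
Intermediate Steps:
F = 3315 (F = -85*(-39) = 3315)
X(j) = -1
X(-104/57 - 91) - F = -1 - 1*3315 = -1 - 3315 = -3316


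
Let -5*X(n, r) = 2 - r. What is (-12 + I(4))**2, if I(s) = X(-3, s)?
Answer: 3364/25 ≈ 134.56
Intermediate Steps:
X(n, r) = -2/5 + r/5 (X(n, r) = -(2 - r)/5 = -2/5 + r/5)
I(s) = -2/5 + s/5
(-12 + I(4))**2 = (-12 + (-2/5 + (1/5)*4))**2 = (-12 + (-2/5 + 4/5))**2 = (-12 + 2/5)**2 = (-58/5)**2 = 3364/25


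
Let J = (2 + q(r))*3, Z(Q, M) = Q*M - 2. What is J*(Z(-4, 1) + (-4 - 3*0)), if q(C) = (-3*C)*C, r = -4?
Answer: 1380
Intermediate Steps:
Z(Q, M) = -2 + M*Q (Z(Q, M) = M*Q - 2 = -2 + M*Q)
q(C) = -3*C²
J = -138 (J = (2 - 3*(-4)²)*3 = (2 - 3*16)*3 = (2 - 48)*3 = -46*3 = -138)
J*(Z(-4, 1) + (-4 - 3*0)) = -138*((-2 + 1*(-4)) + (-4 - 3*0)) = -138*((-2 - 4) + (-4 + 0)) = -138*(-6 - 4) = -138*(-10) = 1380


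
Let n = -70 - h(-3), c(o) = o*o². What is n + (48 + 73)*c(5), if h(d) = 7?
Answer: 15048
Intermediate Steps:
c(o) = o³
n = -77 (n = -70 - 1*7 = -70 - 7 = -77)
n + (48 + 73)*c(5) = -77 + (48 + 73)*5³ = -77 + 121*125 = -77 + 15125 = 15048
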